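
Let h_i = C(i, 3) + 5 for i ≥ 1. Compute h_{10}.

125

C(10, 3) = 120, so h_{10} = 125.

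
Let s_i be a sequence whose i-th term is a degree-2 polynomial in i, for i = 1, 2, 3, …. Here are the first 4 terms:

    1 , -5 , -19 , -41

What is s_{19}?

1st diffs: -6, -14, -22.
2nd diffs: -8, -8 (constant).
Newton forward-difference form: s_i = 1 + (-6)·C(i-1,1) + (-8)·C(i-1,2).
At i = 19: i-1 = 18, so s_{19} = 1 - 108 - 1224 = -1331.

-1331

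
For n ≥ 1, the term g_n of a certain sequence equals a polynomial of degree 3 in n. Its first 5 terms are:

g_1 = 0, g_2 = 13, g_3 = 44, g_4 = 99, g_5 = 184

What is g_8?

1st diffs: 13, 31, 55, 85.
2nd diffs: 18, 24, 30.
3rd diffs: 6, 6 (constant).
So g_n = n^3 + 3n^2 - 3n - 1.
Evaluating at n = 8 gives g_8 = 679.

679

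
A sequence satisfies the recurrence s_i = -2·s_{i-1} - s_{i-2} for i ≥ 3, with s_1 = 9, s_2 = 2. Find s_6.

46

Iterate the recurrence:
s_3 = -13, s_4 = 24, s_5 = -35, s_6 = 46.
(Characteristic roots are -1 and -1.)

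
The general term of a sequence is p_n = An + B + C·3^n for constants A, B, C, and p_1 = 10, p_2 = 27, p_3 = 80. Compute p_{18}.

1162261451

Write the equations: A + B + 3C = 10; 2A + B + 9C = 27; 3A + B + 27C = 80.
Subtracting the first from the second: A + 6C = 17.
Subtracting the second from the third: A + 18C = 53.
Solving: C = 3, A = -1, then B = 2.
Therefore p_{18} = -18 + 2 + 3·387420489 = 1162261451.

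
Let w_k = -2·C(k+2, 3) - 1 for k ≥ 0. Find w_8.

C(10, 3) = 120, so w_8 = -241.

-241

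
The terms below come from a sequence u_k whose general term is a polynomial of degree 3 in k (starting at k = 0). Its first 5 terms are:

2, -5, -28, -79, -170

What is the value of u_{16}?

1st diffs: -7, -23, -51, -91.
2nd diffs: -16, -28, -40.
3rd diffs: -12, -12 (constant).
Newton forward-difference form: u_k = 2 + (-7)·C(k,1) + (-16)·C(k,2) + (-12)·C(k,3).
At k = 16: k = 16, so u_{16} = 2 - 112 - 1920 - 6720 = -8750.

-8750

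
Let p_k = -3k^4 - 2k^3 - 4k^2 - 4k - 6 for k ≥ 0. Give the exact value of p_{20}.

p_{20} = -3·20^4 - 2·20^3 - 4·20^2 - 4·20 - 6 = -497686.

-497686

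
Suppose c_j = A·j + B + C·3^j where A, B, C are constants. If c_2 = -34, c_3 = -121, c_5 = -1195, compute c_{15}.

-71744485

At j = 2, 3, 5: 2A + B + 9C = -34; 3A + B + 27C = -121; 5A + B + 243C = -1195.
Subtracting the first from the second: A + 18C = -87.
Subtracting the second from the third: 2A + 216C = -1074.
Solving: C = -5, A = 3, then B = 5.
So c_j = 3·j + 5 + (-5)·3^j; at j=15 this is -71744485.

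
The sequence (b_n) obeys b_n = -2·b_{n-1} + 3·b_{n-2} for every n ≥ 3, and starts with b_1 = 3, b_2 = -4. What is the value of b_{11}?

Iterate the recurrence:
b_3 = 17  b_4 = -46  b_5 = 143  b_6 = -424  b_7 = 1277  b_8 = -3826  b_9 = 11483  b_{10} = -34444  b_{11} = 103337.
(Characteristic roots are 1 and -3.)

103337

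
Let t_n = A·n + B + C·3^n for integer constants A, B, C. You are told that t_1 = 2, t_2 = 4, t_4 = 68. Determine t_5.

226

At n = 1, 2, 4: A + B + 3C = 2; 2A + B + 9C = 4; 4A + B + 81C = 68.
Subtracting the first from the second: A + 6C = 2.
Subtracting the second from the third: 2A + 72C = 64.
Solving: C = 1, A = -4, then B = 3.
Hence t_5 = -4·5 + 3 + 1·243 = 226.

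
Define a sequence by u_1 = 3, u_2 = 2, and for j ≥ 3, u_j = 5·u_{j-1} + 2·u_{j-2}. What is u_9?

Applying the relation repeatedly:
u_3 = 16  u_4 = 84  u_5 = 452  u_6 = 2428  u_7 = 13044  u_8 = 70076  u_9 = 376468.

376468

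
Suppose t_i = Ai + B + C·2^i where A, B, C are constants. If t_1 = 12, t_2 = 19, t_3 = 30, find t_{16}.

131125

Write the equations: A + B + 2C = 12; 2A + B + 4C = 19; 3A + B + 8C = 30.
Subtracting the first from the second: A + 2C = 7.
Subtracting the second from the third: A + 4C = 11.
Solving: C = 2, A = 3, then B = 5.
So t_i = 3·i + 5 + 2·2^i; at i=16 this is 131125.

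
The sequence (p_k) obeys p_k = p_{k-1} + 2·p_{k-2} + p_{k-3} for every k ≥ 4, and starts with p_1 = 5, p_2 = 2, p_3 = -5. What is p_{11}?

-104

Step forward from the initial values:
p_4 = 4; p_5 = -4; p_6 = -1; p_7 = -5; p_8 = -11; p_9 = -22; p_{10} = -49; p_{11} = -104.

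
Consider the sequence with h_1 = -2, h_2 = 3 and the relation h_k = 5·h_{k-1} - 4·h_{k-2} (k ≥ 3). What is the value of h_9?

109223

Compute successive terms:
h_3 = 23, h_4 = 103, h_5 = 423, h_6 = 1703, h_7 = 6823, h_8 = 27303, h_9 = 109223.
(Characteristic roots are 4 and 1.)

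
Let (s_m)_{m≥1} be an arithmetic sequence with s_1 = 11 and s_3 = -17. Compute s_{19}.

-241

Common difference d = (-17 - 11) / (3 - 1) = -14.
s_m = 11 + (m - 1)·(-14).
s_{19} = 11 + 18·(-14) = -241.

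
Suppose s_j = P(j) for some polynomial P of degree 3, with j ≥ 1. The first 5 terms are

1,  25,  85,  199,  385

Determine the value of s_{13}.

1st diffs: 24, 60, 114, 186.
2nd diffs: 36, 54, 72.
3rd diffs: 18, 18 (constant).
So s_j = 3j^3 + 3j - 5.
Evaluating at j = 13 gives s_{13} = 6625.

6625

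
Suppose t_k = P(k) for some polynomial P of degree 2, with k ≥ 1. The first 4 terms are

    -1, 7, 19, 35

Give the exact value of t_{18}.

1st diffs: 8, 12, 16.
2nd diffs: 4, 4 (constant).
So t_k = 2k^2 + 2k - 5.
Evaluating at k = 18 gives t_{18} = 679.

679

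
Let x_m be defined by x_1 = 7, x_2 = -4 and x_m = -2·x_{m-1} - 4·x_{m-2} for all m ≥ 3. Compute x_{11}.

-2048

Compute successive terms:
x_3 = -20; x_4 = 56; x_5 = -32; x_6 = -160; x_7 = 448; x_8 = -256; x_9 = -1280; x_{10} = 3584; x_{11} = -2048.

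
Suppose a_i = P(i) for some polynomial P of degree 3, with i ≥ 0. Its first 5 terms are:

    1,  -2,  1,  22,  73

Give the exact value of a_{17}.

8926

1st diffs: -3, 3, 21, 51.
2nd diffs: 6, 18, 30.
3rd diffs: 12, 12 (constant).
Newton forward-difference form: a_i = 1 + (-3)·C(i,1) + 6·C(i,2) + 12·C(i,3).
At i = 17: i = 17, so a_{17} = 1 - 51 + 816 + 8160 = 8926.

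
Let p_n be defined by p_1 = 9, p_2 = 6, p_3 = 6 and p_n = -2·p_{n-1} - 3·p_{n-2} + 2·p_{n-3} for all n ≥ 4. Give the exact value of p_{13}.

p_4 = -12;  p_5 = 18;  p_6 = 12;  p_7 = -102;  p_8 = 204;  p_9 = -78;  p_{10} = -660;  p_{11} = 1962;  p_{12} = -2100;  p_{13} = -3006.

-3006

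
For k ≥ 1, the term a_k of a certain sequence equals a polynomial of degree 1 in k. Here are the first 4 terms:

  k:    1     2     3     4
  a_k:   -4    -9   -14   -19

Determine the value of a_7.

1st diffs: -5, -5, -5 (constant).
So a_k = -5k + 1.
Evaluating at k = 7 gives a_7 = -34.

-34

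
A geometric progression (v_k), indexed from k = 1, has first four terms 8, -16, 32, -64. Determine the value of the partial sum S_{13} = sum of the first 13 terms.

Common ratio r = -2.
v_k = 8·(-2)^(k-1).
S = 8·((-2)^13 - 1)/(-2 - 1) = 8·(-8192 - 1)/(-3) = 21848.

21848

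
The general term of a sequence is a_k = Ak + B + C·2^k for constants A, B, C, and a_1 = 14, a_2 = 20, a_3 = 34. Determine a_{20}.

4194272

The three given values yield: A + B + 2C = 14; 2A + B + 4C = 20; 3A + B + 8C = 34.
Subtracting the first from the second: A + 2C = 6.
Subtracting the second from the third: A + 4C = 14.
Solving: C = 4, A = -2, then B = 8.
Hence a_{20} = -2·20 + 8 + 4·1048576 = 4194272.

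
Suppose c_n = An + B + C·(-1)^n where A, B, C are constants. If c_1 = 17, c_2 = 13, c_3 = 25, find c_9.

Write the equations: A + B - C = 17; 2A + B + C = 13; 3A + B - C = 25.
Subtracting the first from the second: A + 2C = -4.
Subtracting the second from the third: A - 2C = 12.
Solving: C = -4, A = 4, then B = 9.
Therefore c_9 = 36 + 9 + (-4)·(-1) = 49.

49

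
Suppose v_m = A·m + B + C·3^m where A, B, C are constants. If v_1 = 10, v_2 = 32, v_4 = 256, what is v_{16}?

129140224

Write the equations: A + B + 3C = 10; 2A + B + 9C = 32; 4A + B + 81C = 256.
Subtracting the first from the second: A + 6C = 22.
Subtracting the second from the third: 2A + 72C = 224.
Solving: C = 3, A = 4, then B = -3.
So v_m = 4·m + (-3) + 3·3^m; at m=16 this is 129140224.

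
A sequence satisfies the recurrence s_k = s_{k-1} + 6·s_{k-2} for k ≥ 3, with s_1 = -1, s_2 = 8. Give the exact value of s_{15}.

5703518

Applying the relation repeatedly:
s_3 = 2; s_4 = 50; s_5 = 62; …; s_{12} = 217082; s_{13} = 628718; s_{14} = 1931210; s_{15} = 5703518.
(Characteristic roots are 3 and -2.)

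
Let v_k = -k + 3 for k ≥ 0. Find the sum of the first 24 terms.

-204

Over k = 0..23: Σk = 276.
Total = (-1)·276 + (3)·24 = -204.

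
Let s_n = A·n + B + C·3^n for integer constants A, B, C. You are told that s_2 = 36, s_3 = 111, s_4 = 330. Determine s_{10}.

Plug in n = 2, 3, 4: 2A + B + 9C = 36; 3A + B + 27C = 111; 4A + B + 81C = 330.
Subtracting the first from the second: A + 18C = 75.
Subtracting the second from the third: A + 54C = 219.
Solving: C = 4, A = 3, then B = -6.
So s_n = 3·n + (-6) + 4·3^n; at n=10 this is 236220.

236220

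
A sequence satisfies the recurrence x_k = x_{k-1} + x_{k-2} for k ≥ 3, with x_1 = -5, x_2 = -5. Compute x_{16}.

-4935

Step forward from the initial values:
x_3 = -10  x_4 = -15  x_5 = -25  …  x_{13} = -1165  x_{14} = -1885  x_{15} = -3050  x_{16} = -4935.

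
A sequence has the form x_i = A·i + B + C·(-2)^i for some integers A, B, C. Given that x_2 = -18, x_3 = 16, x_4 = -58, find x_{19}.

1572824

The three given values yield: 2A + B + 4C = -18; 3A + B - 8C = 16; 4A + B + 16C = -58.
Subtracting the first from the second: A - 12C = 34.
Subtracting the second from the third: A + 24C = -74.
Solving: C = -3, A = -2, then B = -2.
So x_i = -2·i + (-2) + (-3)·(-2)^i; at i=19 this is 1572824.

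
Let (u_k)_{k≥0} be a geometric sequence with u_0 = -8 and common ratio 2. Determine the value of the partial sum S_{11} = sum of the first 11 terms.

-16376

u_k = (-8)·2^(k-0).
S = (-8)·(2^11 - 1)/(2 - 1) = (-8)·(2048 - 1)/(1) = -16376.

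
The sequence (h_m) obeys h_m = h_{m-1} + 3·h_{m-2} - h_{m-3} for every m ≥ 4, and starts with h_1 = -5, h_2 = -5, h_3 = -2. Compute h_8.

h_4 = -12, h_5 = -13, h_6 = -47, h_7 = -74, h_8 = -202.

-202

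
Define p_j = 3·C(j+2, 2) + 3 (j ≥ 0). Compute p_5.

66

C(7, 2) = 21, so p_5 = 66.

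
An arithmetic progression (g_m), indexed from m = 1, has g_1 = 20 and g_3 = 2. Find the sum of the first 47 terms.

Common difference d = (2 - 20) / (3 - 1) = -9.
g_m = 20 + (m - 1)·(-9).
g_{47} = -394; S = 47·(20 + (-394))/2 = -8789.

-8789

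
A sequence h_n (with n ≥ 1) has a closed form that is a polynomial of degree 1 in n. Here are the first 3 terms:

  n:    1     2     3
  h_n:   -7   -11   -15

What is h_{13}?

-55

1st diffs: -4, -4 (constant).
So h_n = -4n - 3.
Evaluating at n = 13 gives h_{13} = -55.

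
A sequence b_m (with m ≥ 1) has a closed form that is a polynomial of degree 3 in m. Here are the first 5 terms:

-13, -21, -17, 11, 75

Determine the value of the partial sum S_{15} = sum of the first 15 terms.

1st diffs: -8, 4, 28, 64.
2nd diffs: 12, 24, 36.
3rd diffs: 12, 12 (constant).
So b_m = 2m^3 - 6m^2 - 4m - 5.
Continuing: …, 187, 359, 603, 931, …, b_{15} = 5335.
Summing m = 1..15 (15 terms) gives 20805.

20805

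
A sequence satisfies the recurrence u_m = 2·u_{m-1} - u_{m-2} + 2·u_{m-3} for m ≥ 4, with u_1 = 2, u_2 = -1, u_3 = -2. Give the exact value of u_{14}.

-1

u_4 = 1, u_5 = 2, u_6 = -1, …, u_{11} = -2, u_{12} = 1, u_{13} = 2, u_{14} = -1.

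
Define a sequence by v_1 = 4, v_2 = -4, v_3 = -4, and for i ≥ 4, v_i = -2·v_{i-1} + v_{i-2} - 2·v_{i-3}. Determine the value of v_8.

-164

Step forward from the initial values:
v_4 = -4; v_5 = 12; v_6 = -20; v_7 = 60; v_8 = -164.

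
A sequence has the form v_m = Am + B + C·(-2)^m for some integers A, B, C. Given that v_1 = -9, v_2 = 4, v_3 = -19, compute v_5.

-65

Write the equations: A + B - 2C = -9; 2A + B + 4C = 4; 3A + B - 8C = -19.
Subtracting the first from the second: A + 6C = 13.
Subtracting the second from the third: A - 12C = -23.
Solving: C = 2, A = 1, then B = -6.
Therefore v_5 = 5 + (-6) + 2·(-32) = -65.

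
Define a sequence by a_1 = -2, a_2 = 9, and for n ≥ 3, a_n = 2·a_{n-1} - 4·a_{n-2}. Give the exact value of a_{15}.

106496

a_3 = 26, a_4 = 16, a_5 = -72, …, a_{12} = -13312, a_{13} = -8192, a_{14} = 36864, a_{15} = 106496.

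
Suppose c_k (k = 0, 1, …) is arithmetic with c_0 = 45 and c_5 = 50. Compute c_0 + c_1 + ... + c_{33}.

Common difference d = (50 - 45) / (5 - 0) = 1.
c_k = 45 + (k - 0)·1.
c_{33} = 78; S = 34·(45 + 78)/2 = 2091.

2091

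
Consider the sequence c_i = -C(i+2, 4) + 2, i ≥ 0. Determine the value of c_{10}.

C(12, 4) = 495, so c_{10} = -493.

-493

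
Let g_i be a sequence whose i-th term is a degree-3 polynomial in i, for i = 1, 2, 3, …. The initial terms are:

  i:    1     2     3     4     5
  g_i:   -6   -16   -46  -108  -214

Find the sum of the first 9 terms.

-3606

1st diffs: -10, -30, -62, -106.
2nd diffs: -20, -32, -44.
3rd diffs: -12, -12 (constant).
Newton forward-difference form: g_i = -6 + (-10)·C(i-1,1) + (-20)·C(i-1,2) + (-12)·C(i-1,3).
Continuing: -376, -606, -916, -1318.
Summing i = 1..9 (9 terms) gives -3606.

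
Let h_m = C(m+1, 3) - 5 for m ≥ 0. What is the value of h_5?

C(6, 3) = 20, so h_5 = 15.

15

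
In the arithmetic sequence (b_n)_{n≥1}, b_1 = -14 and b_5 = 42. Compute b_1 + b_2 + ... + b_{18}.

Common difference d = (42 - (-14)) / (5 - 1) = 14.
b_n = -14 + (n - 1)·14.
b_{18} = 224; S = 18·(-14 + 224)/2 = 1890.

1890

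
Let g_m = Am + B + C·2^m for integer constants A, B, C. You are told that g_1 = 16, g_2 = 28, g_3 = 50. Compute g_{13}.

The three given values yield: A + B + 2C = 16; 2A + B + 4C = 28; 3A + B + 8C = 50.
Subtracting the first from the second: A + 2C = 12.
Subtracting the second from the third: A + 4C = 22.
Solving: C = 5, A = 2, then B = 4.
Therefore g_{13} = 26 + 4 + 5·8192 = 40990.

40990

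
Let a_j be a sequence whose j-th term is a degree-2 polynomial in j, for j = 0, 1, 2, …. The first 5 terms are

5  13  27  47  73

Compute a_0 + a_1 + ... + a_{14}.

1st diffs: 8, 14, 20, 26.
2nd diffs: 6, 6, 6 (constant).
Newton forward-difference form: a_j = 5 + 8·C(j,1) + 6·C(j,2).
Continuing: …, 105, 143, 187, 237, …, a_{14} = 663.
Summing j = 0..14 (15 terms) gives 3645.

3645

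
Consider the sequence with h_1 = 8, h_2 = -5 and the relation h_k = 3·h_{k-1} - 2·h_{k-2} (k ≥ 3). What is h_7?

Iterate the recurrence:
h_3 = -31  h_4 = -83  h_5 = -187  h_6 = -395  h_7 = -811.
(Characteristic roots are 2 and 1.)

-811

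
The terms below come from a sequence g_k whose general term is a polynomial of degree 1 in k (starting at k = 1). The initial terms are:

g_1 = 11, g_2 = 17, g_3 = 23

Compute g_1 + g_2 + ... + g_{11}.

1st diffs: 6, 6 (constant).
So g_k = 6k + 5.
Continuing: …, 29, 35, 41, 47, …, g_{11} = 71.
Summing k = 1..11 (11 terms) gives 451.

451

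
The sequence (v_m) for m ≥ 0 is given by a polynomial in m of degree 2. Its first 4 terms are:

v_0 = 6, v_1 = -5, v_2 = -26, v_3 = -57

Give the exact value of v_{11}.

1st diffs: -11, -21, -31.
2nd diffs: -10, -10 (constant).
So v_m = -5m^2 - 6m + 6.
Evaluating at m = 11 gives v_{11} = -665.

-665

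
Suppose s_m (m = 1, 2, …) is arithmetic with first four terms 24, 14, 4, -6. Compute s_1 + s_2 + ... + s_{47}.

-9682

Common difference d = -10.
s_m = 24 + (m - 1)·(-10).
s_{47} = -436; S = 47·(24 + (-436))/2 = -9682.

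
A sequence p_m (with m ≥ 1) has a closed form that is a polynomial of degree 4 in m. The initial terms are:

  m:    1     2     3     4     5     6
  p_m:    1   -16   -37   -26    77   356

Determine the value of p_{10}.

5752

1st diffs: -17, -21, 11, 103, 279.
2nd diffs: -4, 32, 92, 176.
3rd diffs: 36, 60, 84.
4th diffs: 24, 24 (constant).
Newton forward-difference form: p_m = 1 + (-17)·C(m-1,1) + (-4)·C(m-1,2) + 36·C(m-1,3) + 24·C(m-1,4).
At m = 10: m-1 = 9, so p_{10} = 1 - 153 - 144 + 3024 + 3024 = 5752.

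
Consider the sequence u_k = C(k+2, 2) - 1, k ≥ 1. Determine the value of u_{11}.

77

C(13, 2) = 78, so u_{11} = 77.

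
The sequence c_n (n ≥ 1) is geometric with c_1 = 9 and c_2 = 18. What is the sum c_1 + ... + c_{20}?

Common ratio r = 2.
c_n = 9·2^(n-1).
S = 9·(2^20 - 1)/(2 - 1) = 9·(1048576 - 1)/(1) = 9437175.

9437175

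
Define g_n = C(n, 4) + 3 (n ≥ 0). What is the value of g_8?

C(8, 4) = 70, so g_8 = 73.

73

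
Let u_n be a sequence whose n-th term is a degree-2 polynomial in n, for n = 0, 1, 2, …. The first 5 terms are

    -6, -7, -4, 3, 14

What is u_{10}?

164

1st diffs: -1, 3, 7, 11.
2nd diffs: 4, 4, 4 (constant).
Newton forward-difference form: u_n = -6 + (-1)·C(n,1) + 4·C(n,2).
At n = 10: n = 10, so u_{10} = -6 - 10 + 180 = 164.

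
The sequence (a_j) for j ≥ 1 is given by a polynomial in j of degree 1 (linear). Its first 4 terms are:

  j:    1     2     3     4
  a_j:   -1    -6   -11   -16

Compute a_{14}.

-66

1st diffs: -5, -5, -5 (constant).
So a_j = -5j + 4.
Evaluating at j = 14 gives a_{14} = -66.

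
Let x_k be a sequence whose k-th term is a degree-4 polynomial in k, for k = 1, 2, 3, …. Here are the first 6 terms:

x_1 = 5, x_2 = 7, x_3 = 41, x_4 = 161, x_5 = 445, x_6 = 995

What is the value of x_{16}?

60725

1st diffs: 2, 34, 120, 284, 550.
2nd diffs: 32, 86, 164, 266.
3rd diffs: 54, 78, 102.
4th diffs: 24, 24 (constant).
So x_k = k^4 - k^3 - 3k^2 + 3k + 5.
Evaluating at k = 16 gives x_{16} = 60725.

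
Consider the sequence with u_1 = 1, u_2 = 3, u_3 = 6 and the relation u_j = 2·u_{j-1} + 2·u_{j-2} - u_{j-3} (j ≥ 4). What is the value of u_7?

Step forward from the initial values:
u_4 = 17; u_5 = 43; u_6 = 114; u_7 = 297.

297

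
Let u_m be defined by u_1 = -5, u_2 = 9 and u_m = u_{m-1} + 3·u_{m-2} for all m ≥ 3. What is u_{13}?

u_3 = -6;  u_4 = 21;  u_5 = 3;  …;  u_{10} = 1317;  u_{11} = 2811;  u_{12} = 6762;  u_{13} = 15195.

15195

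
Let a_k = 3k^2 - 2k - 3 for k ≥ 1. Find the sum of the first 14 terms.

Over k = 1..14: Σk = 105, Σk² = 1015.
Total = (3)·1015 + (-2)·105 + (-3)·14 = 2793.

2793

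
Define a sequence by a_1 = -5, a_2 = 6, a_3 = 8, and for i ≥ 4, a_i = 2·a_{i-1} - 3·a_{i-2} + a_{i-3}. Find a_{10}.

Iterate the recurrence:
a_4 = -7;  a_5 = -32;  a_6 = -35;  a_7 = 19;  a_8 = 111;  a_9 = 130;  a_{10} = -54.

-54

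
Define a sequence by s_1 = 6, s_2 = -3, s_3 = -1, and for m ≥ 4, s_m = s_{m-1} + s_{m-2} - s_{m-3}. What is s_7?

-15

Step forward from the initial values:
s_4 = -10;  s_5 = -8;  s_6 = -17;  s_7 = -15.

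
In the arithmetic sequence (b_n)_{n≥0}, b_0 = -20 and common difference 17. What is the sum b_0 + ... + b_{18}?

b_n = -20 + (n - 0)·17.
b_{18} = 286; S = 19·(-20 + 286)/2 = 2527.

2527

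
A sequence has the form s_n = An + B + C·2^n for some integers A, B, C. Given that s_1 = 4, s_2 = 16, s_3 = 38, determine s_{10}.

5132

At n = 1, 2, 3: A + B + 2C = 4; 2A + B + 4C = 16; 3A + B + 8C = 38.
Subtracting the first from the second: A + 2C = 12.
Subtracting the second from the third: A + 4C = 22.
Solving: C = 5, A = 2, then B = -8.
Hence s_{10} = 2·10 + (-8) + 5·1024 = 5132.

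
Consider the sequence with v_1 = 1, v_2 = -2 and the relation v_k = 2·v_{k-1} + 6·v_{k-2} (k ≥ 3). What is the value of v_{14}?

v_3 = 2, v_4 = -8, v_5 = -4, …, v_{11} = -27616, v_{12} = -101504, v_{13} = -368704, v_{14} = -1346432.

-1346432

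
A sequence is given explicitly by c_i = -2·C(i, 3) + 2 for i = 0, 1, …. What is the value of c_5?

-18

C(5, 3) = 10, so c_5 = -18.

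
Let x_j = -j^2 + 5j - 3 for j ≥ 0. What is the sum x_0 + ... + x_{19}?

-1580

Over j = 0..19: Σj = 190, Σj² = 2470.
Total = (-1)·2470 + (5)·190 + (-3)·20 = -1580.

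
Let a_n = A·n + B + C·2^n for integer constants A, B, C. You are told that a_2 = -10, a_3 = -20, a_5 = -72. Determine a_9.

Write the equations: 2A + B + 4C = -10; 3A + B + 8C = -20; 5A + B + 32C = -72.
Subtracting the first from the second: A + 4C = -10.
Subtracting the second from the third: 2A + 24C = -52.
Solving: C = -2, A = -2, then B = 2.
Therefore a_9 = -18 + 2 + (-2)·512 = -1040.

-1040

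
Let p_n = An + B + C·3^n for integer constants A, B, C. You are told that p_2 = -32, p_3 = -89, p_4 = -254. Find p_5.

-743

Write the equations: 2A + B + 9C = -32; 3A + B + 27C = -89; 4A + B + 81C = -254.
Subtracting the first from the second: A + 18C = -57.
Subtracting the second from the third: A + 54C = -165.
Solving: C = -3, A = -3, then B = 1.
Hence p_5 = -3·5 + 1 + (-3)·243 = -743.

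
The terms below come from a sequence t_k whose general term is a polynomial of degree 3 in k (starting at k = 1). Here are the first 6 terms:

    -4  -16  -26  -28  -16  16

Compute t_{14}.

1st diffs: -12, -10, -2, 12, 32.
2nd diffs: 2, 8, 14, 20.
3rd diffs: 6, 6, 6 (constant).
Newton forward-difference form: t_k = -4 + (-12)·C(k-1,1) + 2·C(k-1,2) + 6·C(k-1,3).
At k = 14: k-1 = 13, so t_{14} = -4 - 156 + 156 + 1716 = 1712.

1712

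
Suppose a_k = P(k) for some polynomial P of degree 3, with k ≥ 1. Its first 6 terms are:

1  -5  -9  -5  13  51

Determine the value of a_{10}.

1st diffs: -6, -4, 4, 18, 38.
2nd diffs: 2, 8, 14, 20.
3rd diffs: 6, 6, 6 (constant).
So a_k = k^3 - 5k^2 + 2k + 3.
Evaluating at k = 10 gives a_{10} = 523.

523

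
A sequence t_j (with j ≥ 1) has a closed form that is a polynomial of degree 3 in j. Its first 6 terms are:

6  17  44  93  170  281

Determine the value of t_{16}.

4581

1st diffs: 11, 27, 49, 77, 111.
2nd diffs: 16, 22, 28, 34.
3rd diffs: 6, 6, 6 (constant).
So t_j = j^3 + 2j^2 - 2j + 5.
Evaluating at j = 16 gives t_{16} = 4581.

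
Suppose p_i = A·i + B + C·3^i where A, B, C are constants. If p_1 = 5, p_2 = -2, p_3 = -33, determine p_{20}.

Write the equations: A + B + 3C = 5; 2A + B + 9C = -2; 3A + B + 27C = -33.
Subtracting the first from the second: A + 6C = -7.
Subtracting the second from the third: A + 18C = -31.
Solving: C = -2, A = 5, then B = 6.
So p_i = 5·i + 6 + (-2)·3^i; at i=20 this is -6973568696.

-6973568696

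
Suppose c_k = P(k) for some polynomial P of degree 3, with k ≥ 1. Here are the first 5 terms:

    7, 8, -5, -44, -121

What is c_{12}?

1st diffs: 1, -13, -39, -77.
2nd diffs: -14, -26, -38.
3rd diffs: -12, -12 (constant).
So c_k = -2k^3 + 5k^2 + 4.
Evaluating at k = 12 gives c_{12} = -2732.

-2732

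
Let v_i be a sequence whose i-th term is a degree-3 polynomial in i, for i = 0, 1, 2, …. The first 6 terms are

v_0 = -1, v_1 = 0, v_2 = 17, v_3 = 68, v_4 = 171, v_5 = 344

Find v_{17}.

14432

1st diffs: 1, 17, 51, 103, 173.
2nd diffs: 16, 34, 52, 70.
3rd diffs: 18, 18, 18 (constant).
Newton forward-difference form: v_i = -1 + 1·C(i,1) + 16·C(i,2) + 18·C(i,3).
At i = 17: i = 17, so v_{17} = -1 + 17 + 2176 + 12240 = 14432.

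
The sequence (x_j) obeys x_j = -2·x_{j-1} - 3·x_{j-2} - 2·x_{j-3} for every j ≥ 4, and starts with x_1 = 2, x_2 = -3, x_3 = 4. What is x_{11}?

Iterate the recurrence:
x_4 = -3  x_5 = 0  x_6 = 1  x_7 = 4  x_8 = -11  x_9 = 8  x_{10} = 9  x_{11} = -20.

-20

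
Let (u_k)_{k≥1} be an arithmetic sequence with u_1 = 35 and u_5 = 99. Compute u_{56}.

915

Common difference d = (99 - 35) / (5 - 1) = 16.
u_k = 35 + (k - 1)·16.
u_{56} = 35 + 55·16 = 915.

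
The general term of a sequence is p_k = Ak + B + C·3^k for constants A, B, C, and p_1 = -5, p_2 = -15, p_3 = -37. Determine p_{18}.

-387420559

Write the equations: A + B + 3C = -5; 2A + B + 9C = -15; 3A + B + 27C = -37.
Subtracting the first from the second: A + 6C = -10.
Subtracting the second from the third: A + 18C = -22.
Solving: C = -1, A = -4, then B = 2.
Therefore p_{18} = -72 + 2 + (-1)·387420489 = -387420559.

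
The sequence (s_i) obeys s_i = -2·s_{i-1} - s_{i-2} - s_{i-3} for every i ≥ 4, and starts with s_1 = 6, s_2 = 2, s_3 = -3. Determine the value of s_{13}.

241

Compute successive terms:
s_4 = -2;  s_5 = 5;  s_6 = -5;  s_7 = 7;  s_8 = -14;  s_9 = 26;  s_{10} = -45;  s_{11} = 78;  s_{12} = -137;  s_{13} = 241.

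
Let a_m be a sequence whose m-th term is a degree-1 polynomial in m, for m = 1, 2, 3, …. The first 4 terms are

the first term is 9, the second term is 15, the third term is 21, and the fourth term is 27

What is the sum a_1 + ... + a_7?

1st diffs: 6, 6, 6 (constant).
So a_m = 6m + 3.
Continuing: 33, 39, 45.
Summing m = 1..7 (7 terms) gives 189.

189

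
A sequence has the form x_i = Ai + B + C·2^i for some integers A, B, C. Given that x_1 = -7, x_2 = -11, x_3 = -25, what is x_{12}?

-20411

Write the equations: A + B + 2C = -7; 2A + B + 4C = -11; 3A + B + 8C = -25.
Subtracting the first from the second: A + 2C = -4.
Subtracting the second from the third: A + 4C = -14.
Solving: C = -5, A = 6, then B = -3.
So x_i = 6·i + (-3) + (-5)·2^i; at i=12 this is -20411.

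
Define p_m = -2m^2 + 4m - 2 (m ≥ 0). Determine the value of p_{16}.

-450

p_{16} = -2·16^2 + 4·16 - 2 = -450.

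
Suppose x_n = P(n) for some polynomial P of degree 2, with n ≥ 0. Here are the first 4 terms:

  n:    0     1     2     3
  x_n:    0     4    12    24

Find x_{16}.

544

1st diffs: 4, 8, 12.
2nd diffs: 4, 4 (constant).
Newton forward-difference form: x_n = 4·C(n,1) + 4·C(n,2).
At n = 16: n = 16, so x_{16} = 64 + 480 = 544.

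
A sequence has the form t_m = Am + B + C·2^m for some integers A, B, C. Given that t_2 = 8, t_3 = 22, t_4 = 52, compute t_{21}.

The three given values yield: 2A + B + 4C = 8; 3A + B + 8C = 22; 4A + B + 16C = 52.
Subtracting the first from the second: A + 4C = 14.
Subtracting the second from the third: A + 8C = 30.
Solving: C = 4, A = -2, then B = -4.
Hence t_{21} = -2·21 + (-4) + 4·2097152 = 8388562.

8388562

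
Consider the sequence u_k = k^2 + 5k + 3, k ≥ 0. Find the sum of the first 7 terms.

217

Over k = 0..6: Σk = 21, Σk² = 91.
Total = (1)·91 + (5)·21 + (3)·7 = 217.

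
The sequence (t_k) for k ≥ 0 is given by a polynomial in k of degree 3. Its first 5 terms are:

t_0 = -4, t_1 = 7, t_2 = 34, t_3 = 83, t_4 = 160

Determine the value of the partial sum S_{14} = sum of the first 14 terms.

12775

1st diffs: 11, 27, 49, 77.
2nd diffs: 16, 22, 28.
3rd diffs: 6, 6 (constant).
So t_k = k^3 + 5k^2 + 5k - 4.
Continuing: …, 271, 422, 619, 868, …, t_{13} = 3103.
Summing k = 0..13 (14 terms) gives 12775.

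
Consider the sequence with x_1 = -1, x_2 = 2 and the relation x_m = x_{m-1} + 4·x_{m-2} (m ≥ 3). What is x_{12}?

Step forward from the initial values:
x_3 = -2; x_4 = 6; x_5 = -2; x_6 = 22; x_7 = 14; x_8 = 102; x_9 = 158; x_{10} = 566; x_{11} = 1198; x_{12} = 3462.

3462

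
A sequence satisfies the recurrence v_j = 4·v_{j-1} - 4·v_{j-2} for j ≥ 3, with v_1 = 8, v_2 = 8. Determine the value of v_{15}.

Compute successive terms:
v_3 = 0, v_4 = -32, v_5 = -128, …, v_{12} = -73728, v_{13} = -163840, v_{14} = -360448, v_{15} = -786432.
(Characteristic roots are 2 and 2.)

-786432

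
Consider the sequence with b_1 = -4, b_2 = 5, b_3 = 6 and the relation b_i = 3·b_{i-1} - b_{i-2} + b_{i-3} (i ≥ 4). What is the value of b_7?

208

Compute successive terms:
b_4 = 9, b_5 = 26, b_6 = 75, b_7 = 208.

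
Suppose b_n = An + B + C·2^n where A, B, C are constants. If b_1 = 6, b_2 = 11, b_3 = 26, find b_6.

Write the equations: A + B + 2C = 6; 2A + B + 4C = 11; 3A + B + 8C = 26.
Subtracting the first from the second: A + 2C = 5.
Subtracting the second from the third: A + 4C = 15.
Solving: C = 5, A = -5, then B = 1.
So b_n = -5·n + 1 + 5·2^n; at n=6 this is 291.

291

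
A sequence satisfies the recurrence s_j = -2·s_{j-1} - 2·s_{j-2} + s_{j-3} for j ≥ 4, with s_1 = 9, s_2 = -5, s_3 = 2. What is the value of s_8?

-125

Compute successive terms:
s_4 = 15; s_5 = -39; s_6 = 50; s_7 = -7; s_8 = -125.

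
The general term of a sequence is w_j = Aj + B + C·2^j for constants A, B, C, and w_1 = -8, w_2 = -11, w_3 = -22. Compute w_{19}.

-2097062

At j = 1, 2, 3: A + B + 2C = -8; 2A + B + 4C = -11; 3A + B + 8C = -22.
Subtracting the first from the second: A + 2C = -3.
Subtracting the second from the third: A + 4C = -11.
Solving: C = -4, A = 5, then B = -5.
Hence w_{19} = 5·19 + (-5) + (-4)·524288 = -2097062.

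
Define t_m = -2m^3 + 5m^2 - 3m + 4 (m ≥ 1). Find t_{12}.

t_{12} = -2·12^3 + 5·12^2 - 3·12 + 4 = -2768.

-2768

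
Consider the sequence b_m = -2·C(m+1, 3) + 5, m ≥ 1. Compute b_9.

-235

C(10, 3) = 120, so b_9 = -235.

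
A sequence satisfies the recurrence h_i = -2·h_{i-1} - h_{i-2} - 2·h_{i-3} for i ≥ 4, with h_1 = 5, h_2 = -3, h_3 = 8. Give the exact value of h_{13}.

10652

Iterate the recurrence:
h_4 = -23; h_5 = 44; h_6 = -81; h_7 = 164; h_8 = -335; h_9 = 668; h_{10} = -1329; h_{11} = 2660; h_{12} = -5327; h_{13} = 10652.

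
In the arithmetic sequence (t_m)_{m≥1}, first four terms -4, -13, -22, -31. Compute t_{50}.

Common difference d = -9.
t_m = -4 + (m - 1)·(-9).
t_{50} = -4 + 49·(-9) = -445.

-445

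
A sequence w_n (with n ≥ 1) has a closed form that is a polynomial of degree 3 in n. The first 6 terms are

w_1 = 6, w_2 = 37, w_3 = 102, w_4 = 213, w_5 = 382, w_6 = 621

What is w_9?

1878

1st diffs: 31, 65, 111, 169, 239.
2nd diffs: 34, 46, 58, 70.
3rd diffs: 12, 12, 12 (constant).
So w_n = 2n^3 + 5n^2 + 2n - 3.
Evaluating at n = 9 gives w_9 = 1878.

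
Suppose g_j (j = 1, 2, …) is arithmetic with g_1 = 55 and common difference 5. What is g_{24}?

g_j = 55 + (j - 1)·5.
g_{24} = 55 + 23·5 = 170.

170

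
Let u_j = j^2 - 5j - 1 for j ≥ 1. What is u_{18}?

u_{18} = 1·18^2 - 5·18 - 1 = 233.

233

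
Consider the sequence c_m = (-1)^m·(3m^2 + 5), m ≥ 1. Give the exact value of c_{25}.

-1880

(-1)^25 = -1; 3m^2 + 5 at m=25 is 1880; so c_{25} = -1880.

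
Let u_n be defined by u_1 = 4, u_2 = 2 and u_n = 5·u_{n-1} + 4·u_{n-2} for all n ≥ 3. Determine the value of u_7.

u_3 = 26;  u_4 = 138;  u_5 = 794;  u_6 = 4522;  u_7 = 25786.

25786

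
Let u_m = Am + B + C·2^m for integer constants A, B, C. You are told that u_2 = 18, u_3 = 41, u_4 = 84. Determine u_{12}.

The three given values yield: 2A + B + 4C = 18; 3A + B + 8C = 41; 4A + B + 16C = 84.
Subtracting the first from the second: A + 4C = 23.
Subtracting the second from the third: A + 8C = 43.
Solving: C = 5, A = 3, then B = -8.
So u_m = 3·m + (-8) + 5·2^m; at m=12 this is 20508.

20508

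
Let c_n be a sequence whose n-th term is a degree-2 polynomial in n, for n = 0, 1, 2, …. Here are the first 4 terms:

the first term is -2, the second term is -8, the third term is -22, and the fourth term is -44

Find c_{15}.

1st diffs: -6, -14, -22.
2nd diffs: -8, -8 (constant).
Newton forward-difference form: c_n = -2 + (-6)·C(n,1) + (-8)·C(n,2).
At n = 15: n = 15, so c_{15} = -2 - 90 - 840 = -932.

-932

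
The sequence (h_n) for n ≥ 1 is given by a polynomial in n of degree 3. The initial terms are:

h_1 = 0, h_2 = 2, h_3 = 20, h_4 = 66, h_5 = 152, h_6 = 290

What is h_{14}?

4706

1st diffs: 2, 18, 46, 86, 138.
2nd diffs: 16, 28, 40, 52.
3rd diffs: 12, 12, 12 (constant).
Newton forward-difference form: h_n = 2·C(n-1,1) + 16·C(n-1,2) + 12·C(n-1,3).
At n = 14: n-1 = 13, so h_{14} = 26 + 1248 + 3432 = 4706.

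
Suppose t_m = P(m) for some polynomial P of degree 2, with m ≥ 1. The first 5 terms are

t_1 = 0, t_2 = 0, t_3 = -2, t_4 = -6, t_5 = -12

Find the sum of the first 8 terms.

-112

1st diffs: 0, -2, -4, -6.
2nd diffs: -2, -2, -2 (constant).
Newton forward-difference form: t_m = (-2)·C(m-1,2).
Continuing: -20, -30, -42.
Summing m = 1..8 (8 terms) gives -112.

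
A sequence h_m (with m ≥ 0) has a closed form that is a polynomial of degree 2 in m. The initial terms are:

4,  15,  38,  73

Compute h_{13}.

1083

1st diffs: 11, 23, 35.
2nd diffs: 12, 12 (constant).
So h_m = 6m^2 + 5m + 4.
Evaluating at m = 13 gives h_{13} = 1083.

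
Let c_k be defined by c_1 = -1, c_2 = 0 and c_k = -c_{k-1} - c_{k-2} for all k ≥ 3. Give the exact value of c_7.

Step forward from the initial values:
c_3 = 1; c_4 = -1; c_5 = 0; c_6 = 1; c_7 = -1.

-1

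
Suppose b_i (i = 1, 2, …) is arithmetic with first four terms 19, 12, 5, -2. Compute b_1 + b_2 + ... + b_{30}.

Common difference d = -7.
b_i = 19 + (i - 1)·(-7).
b_{30} = -184; S = 30·(19 + (-184))/2 = -2475.

-2475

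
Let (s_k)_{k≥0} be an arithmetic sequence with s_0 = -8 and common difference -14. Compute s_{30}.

s_k = -8 + (k - 0)·(-14).
s_{30} = -8 + 30·(-14) = -428.

-428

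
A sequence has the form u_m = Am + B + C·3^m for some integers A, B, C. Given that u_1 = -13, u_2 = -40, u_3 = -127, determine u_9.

Write the equations: A + B + 3C = -13; 2A + B + 9C = -40; 3A + B + 27C = -127.
Subtracting the first from the second: A + 6C = -27.
Subtracting the second from the third: A + 18C = -87.
Solving: C = -5, A = 3, then B = -1.
Hence u_9 = 3·9 + (-1) + (-5)·19683 = -98389.

-98389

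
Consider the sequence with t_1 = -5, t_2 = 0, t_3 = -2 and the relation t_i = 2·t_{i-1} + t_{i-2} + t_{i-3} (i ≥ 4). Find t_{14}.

t_4 = -9; t_5 = -20; t_6 = -51; …; t_{11} = -5501; t_{12} = -14010; t_{13} = -35681; t_{14} = -90873.

-90873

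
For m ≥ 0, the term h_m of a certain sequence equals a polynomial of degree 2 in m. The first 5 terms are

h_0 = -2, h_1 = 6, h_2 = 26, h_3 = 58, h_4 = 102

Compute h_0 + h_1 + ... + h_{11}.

1st diffs: 8, 20, 32, 44.
2nd diffs: 12, 12, 12 (constant).
Newton forward-difference form: h_m = -2 + 8·C(m,1) + 12·C(m,2).
Continuing: …, 158, 226, 306, 398, …, h_{11} = 746.
Summing m = 0..11 (12 terms) gives 3144.

3144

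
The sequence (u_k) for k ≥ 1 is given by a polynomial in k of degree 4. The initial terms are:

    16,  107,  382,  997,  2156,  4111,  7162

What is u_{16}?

157201

1st diffs: 91, 275, 615, 1159, 1955, 3051.
2nd diffs: 184, 340, 544, 796, 1096.
3rd diffs: 156, 204, 252, 300.
4th diffs: 48, 48, 48 (constant).
So u_k = 2k^4 + 6k^3 + 6k^2 + k + 1.
Evaluating at k = 16 gives u_{16} = 157201.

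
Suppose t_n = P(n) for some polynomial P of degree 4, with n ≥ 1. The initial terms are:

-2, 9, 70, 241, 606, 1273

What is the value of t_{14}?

1st diffs: 11, 61, 171, 365, 667.
2nd diffs: 50, 110, 194, 302.
3rd diffs: 60, 84, 108.
4th diffs: 24, 24 (constant).
Newton forward-difference form: t_n = -2 + 11·C(n-1,1) + 50·C(n-1,2) + 60·C(n-1,3) + 24·C(n-1,4).
At n = 14: n-1 = 13, so t_{14} = -2 + 143 + 3900 + 17160 + 17160 = 38361.

38361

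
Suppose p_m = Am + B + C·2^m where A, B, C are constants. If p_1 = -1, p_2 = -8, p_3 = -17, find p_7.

-157

Write the equations: A + B + 2C = -1; 2A + B + 4C = -8; 3A + B + 8C = -17.
Subtracting the first from the second: A + 2C = -7.
Subtracting the second from the third: A + 4C = -9.
Solving: C = -1, A = -5, then B = 6.
So p_m = -5·m + 6 + (-1)·2^m; at m=7 this is -157.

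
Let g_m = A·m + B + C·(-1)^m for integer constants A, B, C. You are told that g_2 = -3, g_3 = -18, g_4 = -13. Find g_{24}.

At m = 2, 3, 4: 2A + B + C = -3; 3A + B - C = -18; 4A + B + C = -13.
Subtracting the first from the second: A - 2C = -15.
Subtracting the second from the third: A + 2C = 5.
Solving: C = 5, A = -5, then B = 2.
Hence g_{24} = -5·24 + 2 + 5·1 = -113.

-113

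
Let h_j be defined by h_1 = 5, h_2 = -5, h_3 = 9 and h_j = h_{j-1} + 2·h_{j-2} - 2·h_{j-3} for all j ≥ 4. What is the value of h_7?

Step forward from the initial values:
h_4 = -11  h_5 = 17  h_6 = -23  h_7 = 33.

33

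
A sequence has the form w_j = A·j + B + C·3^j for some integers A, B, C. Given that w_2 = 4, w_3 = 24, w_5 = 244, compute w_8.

Write the equations: 2A + B + 9C = 4; 3A + B + 27C = 24; 5A + B + 243C = 244.
Subtracting the first from the second: A + 18C = 20.
Subtracting the second from the third: 2A + 216C = 220.
Solving: C = 1, A = 2, then B = -9.
So w_j = 2·j + (-9) + 1·3^j; at j=8 this is 6568.

6568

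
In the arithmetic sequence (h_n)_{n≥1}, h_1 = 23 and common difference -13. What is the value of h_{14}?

h_n = 23 + (n - 1)·(-13).
h_{14} = 23 + 13·(-13) = -146.

-146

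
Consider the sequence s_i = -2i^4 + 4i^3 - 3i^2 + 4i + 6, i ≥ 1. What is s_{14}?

s_{14} = -2·14^4 + 4·14^3 - 3·14^2 + 4·14 + 6 = -66382.

-66382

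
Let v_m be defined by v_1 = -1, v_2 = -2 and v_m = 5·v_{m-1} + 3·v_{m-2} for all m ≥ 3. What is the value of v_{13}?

-350255809

Iterate the recurrence:
v_3 = -13; v_4 = -71; v_5 = -394; …; v_{10} = -2058407; v_{11} = -11406418; v_{12} = -63207311; v_{13} = -350255809.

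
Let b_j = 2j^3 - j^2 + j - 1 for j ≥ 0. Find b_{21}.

18101

b_{21} = 2·21^3 - 1·21^2 + 1·21 - 1 = 18101.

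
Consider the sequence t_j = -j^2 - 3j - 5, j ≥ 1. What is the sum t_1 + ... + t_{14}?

-1400

Over j = 1..14: Σj = 105, Σj² = 1015.
Total = (-1)·1015 + (-3)·105 + (-5)·14 = -1400.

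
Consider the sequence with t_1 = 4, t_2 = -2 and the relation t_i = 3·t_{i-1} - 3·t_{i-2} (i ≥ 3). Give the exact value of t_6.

-126

Iterate the recurrence:
t_3 = -18; t_4 = -48; t_5 = -90; t_6 = -126.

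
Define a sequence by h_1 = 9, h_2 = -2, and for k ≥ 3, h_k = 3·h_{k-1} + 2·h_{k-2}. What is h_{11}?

243240

Compute successive terms:
h_3 = 12;  h_4 = 32;  h_5 = 120;  h_6 = 424;  h_7 = 1512;  h_8 = 5384;  h_9 = 19176;  h_{10} = 68296;  h_{11} = 243240.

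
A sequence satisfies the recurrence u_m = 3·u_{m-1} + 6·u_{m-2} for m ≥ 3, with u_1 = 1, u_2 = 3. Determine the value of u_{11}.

u_3 = 15, u_4 = 63, u_5 = 279, u_6 = 1215, u_7 = 5319, u_8 = 23247, u_9 = 101655, u_{10} = 444447, u_{11} = 1943271.

1943271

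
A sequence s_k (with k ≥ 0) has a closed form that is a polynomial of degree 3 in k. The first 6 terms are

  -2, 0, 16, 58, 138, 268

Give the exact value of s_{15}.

6958

1st diffs: 2, 16, 42, 80, 130.
2nd diffs: 14, 26, 38, 50.
3rd diffs: 12, 12, 12 (constant).
Newton forward-difference form: s_k = -2 + 2·C(k,1) + 14·C(k,2) + 12·C(k,3).
At k = 15: k = 15, so s_{15} = -2 + 30 + 1470 + 5460 = 6958.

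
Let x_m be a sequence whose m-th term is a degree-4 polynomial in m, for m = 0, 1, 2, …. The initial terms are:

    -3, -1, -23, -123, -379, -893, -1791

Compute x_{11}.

1st diffs: 2, -22, -100, -256, -514, -898.
2nd diffs: -24, -78, -156, -258, -384.
3rd diffs: -54, -78, -102, -126.
4th diffs: -24, -24, -24 (constant).
Newton forward-difference form: x_m = -3 + 2·C(m,1) + (-24)·C(m,2) + (-54)·C(m,3) + (-24)·C(m,4).
At m = 11: m = 11, so x_{11} = -3 + 22 - 1320 - 8910 - 7920 = -18131.

-18131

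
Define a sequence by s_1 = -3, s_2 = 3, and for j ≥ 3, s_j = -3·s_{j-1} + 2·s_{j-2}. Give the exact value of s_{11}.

s_3 = -15, s_4 = 51, s_5 = -183, s_6 = 651, s_7 = -2319, s_8 = 8259, s_9 = -29415, s_{10} = 104763, s_{11} = -373119.

-373119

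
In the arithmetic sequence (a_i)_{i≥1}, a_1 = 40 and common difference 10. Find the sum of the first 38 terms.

a_i = 40 + (i - 1)·10.
a_{38} = 410; S = 38·(40 + 410)/2 = 8550.

8550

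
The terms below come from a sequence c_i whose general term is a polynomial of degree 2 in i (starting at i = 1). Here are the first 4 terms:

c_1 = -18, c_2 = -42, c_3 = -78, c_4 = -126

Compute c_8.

-438

1st diffs: -24, -36, -48.
2nd diffs: -12, -12 (constant).
So c_i = -6i^2 - 6i - 6.
Evaluating at i = 8 gives c_8 = -438.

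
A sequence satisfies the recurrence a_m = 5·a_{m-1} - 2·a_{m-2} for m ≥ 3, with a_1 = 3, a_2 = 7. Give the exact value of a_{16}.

10621125139

a_3 = 29  a_4 = 131  a_5 = 597  …  a_{13} = 111900597  a_{14} = 510440483  a_{15} = 2328401221  a_{16} = 10621125139.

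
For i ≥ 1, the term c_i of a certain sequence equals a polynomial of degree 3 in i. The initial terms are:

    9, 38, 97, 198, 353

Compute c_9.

1753

1st diffs: 29, 59, 101, 155.
2nd diffs: 30, 42, 54.
3rd diffs: 12, 12 (constant).
Newton forward-difference form: c_i = 9 + 29·C(i-1,1) + 30·C(i-1,2) + 12·C(i-1,3).
At i = 9: i-1 = 8, so c_9 = 9 + 232 + 840 + 672 = 1753.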